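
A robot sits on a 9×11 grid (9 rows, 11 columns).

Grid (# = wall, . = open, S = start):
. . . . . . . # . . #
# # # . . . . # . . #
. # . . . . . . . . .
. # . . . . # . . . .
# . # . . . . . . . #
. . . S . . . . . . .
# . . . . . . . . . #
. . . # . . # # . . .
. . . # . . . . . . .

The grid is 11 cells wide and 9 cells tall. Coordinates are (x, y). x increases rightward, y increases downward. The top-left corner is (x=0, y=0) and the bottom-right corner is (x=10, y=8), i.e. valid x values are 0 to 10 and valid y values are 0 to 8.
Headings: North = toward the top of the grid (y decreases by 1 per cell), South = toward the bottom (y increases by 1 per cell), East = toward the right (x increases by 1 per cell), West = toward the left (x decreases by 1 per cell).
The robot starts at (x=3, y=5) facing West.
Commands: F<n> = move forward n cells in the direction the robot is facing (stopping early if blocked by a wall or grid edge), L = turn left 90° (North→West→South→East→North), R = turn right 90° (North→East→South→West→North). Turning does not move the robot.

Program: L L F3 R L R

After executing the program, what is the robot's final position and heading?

Answer: Final position: (x=6, y=5), facing South

Derivation:
Start: (x=3, y=5), facing West
  L: turn left, now facing South
  L: turn left, now facing East
  F3: move forward 3, now at (x=6, y=5)
  R: turn right, now facing South
  L: turn left, now facing East
  R: turn right, now facing South
Final: (x=6, y=5), facing South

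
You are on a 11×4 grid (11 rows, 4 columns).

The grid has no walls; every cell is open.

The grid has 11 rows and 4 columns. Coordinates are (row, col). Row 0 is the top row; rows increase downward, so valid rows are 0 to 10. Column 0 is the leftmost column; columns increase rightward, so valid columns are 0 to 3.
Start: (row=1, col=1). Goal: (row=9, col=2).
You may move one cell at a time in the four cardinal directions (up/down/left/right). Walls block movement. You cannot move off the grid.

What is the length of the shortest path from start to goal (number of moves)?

Answer: Shortest path length: 9

Derivation:
BFS from (row=1, col=1) until reaching (row=9, col=2):
  Distance 0: (row=1, col=1)
  Distance 1: (row=0, col=1), (row=1, col=0), (row=1, col=2), (row=2, col=1)
  Distance 2: (row=0, col=0), (row=0, col=2), (row=1, col=3), (row=2, col=0), (row=2, col=2), (row=3, col=1)
  Distance 3: (row=0, col=3), (row=2, col=3), (row=3, col=0), (row=3, col=2), (row=4, col=1)
  Distance 4: (row=3, col=3), (row=4, col=0), (row=4, col=2), (row=5, col=1)
  Distance 5: (row=4, col=3), (row=5, col=0), (row=5, col=2), (row=6, col=1)
  Distance 6: (row=5, col=3), (row=6, col=0), (row=6, col=2), (row=7, col=1)
  Distance 7: (row=6, col=3), (row=7, col=0), (row=7, col=2), (row=8, col=1)
  Distance 8: (row=7, col=3), (row=8, col=0), (row=8, col=2), (row=9, col=1)
  Distance 9: (row=8, col=3), (row=9, col=0), (row=9, col=2), (row=10, col=1)  <- goal reached here
One shortest path (9 moves): (row=1, col=1) -> (row=1, col=2) -> (row=2, col=2) -> (row=3, col=2) -> (row=4, col=2) -> (row=5, col=2) -> (row=6, col=2) -> (row=7, col=2) -> (row=8, col=2) -> (row=9, col=2)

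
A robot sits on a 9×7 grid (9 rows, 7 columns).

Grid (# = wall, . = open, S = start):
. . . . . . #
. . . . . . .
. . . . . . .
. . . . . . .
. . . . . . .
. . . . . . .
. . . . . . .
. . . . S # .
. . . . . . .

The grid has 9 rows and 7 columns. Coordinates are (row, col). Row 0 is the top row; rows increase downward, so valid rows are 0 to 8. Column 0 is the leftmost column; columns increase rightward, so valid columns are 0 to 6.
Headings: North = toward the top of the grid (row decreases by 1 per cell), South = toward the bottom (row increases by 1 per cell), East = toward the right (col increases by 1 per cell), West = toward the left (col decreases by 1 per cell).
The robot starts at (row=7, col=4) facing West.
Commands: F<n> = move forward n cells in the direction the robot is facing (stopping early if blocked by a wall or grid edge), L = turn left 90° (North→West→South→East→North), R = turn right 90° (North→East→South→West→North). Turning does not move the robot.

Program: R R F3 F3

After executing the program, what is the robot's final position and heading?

Start: (row=7, col=4), facing West
  R: turn right, now facing North
  R: turn right, now facing East
  F3: move forward 0/3 (blocked), now at (row=7, col=4)
  F3: move forward 0/3 (blocked), now at (row=7, col=4)
Final: (row=7, col=4), facing East

Answer: Final position: (row=7, col=4), facing East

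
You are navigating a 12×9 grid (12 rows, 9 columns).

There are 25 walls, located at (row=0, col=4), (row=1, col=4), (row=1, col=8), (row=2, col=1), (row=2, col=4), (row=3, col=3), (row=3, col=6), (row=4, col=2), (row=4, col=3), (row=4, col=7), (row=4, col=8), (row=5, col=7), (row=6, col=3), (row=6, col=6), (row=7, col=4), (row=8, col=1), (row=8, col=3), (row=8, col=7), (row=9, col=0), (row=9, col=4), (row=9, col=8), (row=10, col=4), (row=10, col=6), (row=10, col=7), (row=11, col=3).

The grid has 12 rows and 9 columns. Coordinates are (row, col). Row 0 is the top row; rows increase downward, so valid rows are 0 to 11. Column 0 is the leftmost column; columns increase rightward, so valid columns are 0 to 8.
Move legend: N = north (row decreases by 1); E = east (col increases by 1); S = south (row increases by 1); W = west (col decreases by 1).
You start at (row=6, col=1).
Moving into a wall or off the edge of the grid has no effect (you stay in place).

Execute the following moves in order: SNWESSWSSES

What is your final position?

Answer: Final position: (row=8, col=0)

Derivation:
Start: (row=6, col=1)
  S (south): (row=6, col=1) -> (row=7, col=1)
  N (north): (row=7, col=1) -> (row=6, col=1)
  W (west): (row=6, col=1) -> (row=6, col=0)
  E (east): (row=6, col=0) -> (row=6, col=1)
  S (south): (row=6, col=1) -> (row=7, col=1)
  S (south): blocked, stay at (row=7, col=1)
  W (west): (row=7, col=1) -> (row=7, col=0)
  S (south): (row=7, col=0) -> (row=8, col=0)
  S (south): blocked, stay at (row=8, col=0)
  E (east): blocked, stay at (row=8, col=0)
  S (south): blocked, stay at (row=8, col=0)
Final: (row=8, col=0)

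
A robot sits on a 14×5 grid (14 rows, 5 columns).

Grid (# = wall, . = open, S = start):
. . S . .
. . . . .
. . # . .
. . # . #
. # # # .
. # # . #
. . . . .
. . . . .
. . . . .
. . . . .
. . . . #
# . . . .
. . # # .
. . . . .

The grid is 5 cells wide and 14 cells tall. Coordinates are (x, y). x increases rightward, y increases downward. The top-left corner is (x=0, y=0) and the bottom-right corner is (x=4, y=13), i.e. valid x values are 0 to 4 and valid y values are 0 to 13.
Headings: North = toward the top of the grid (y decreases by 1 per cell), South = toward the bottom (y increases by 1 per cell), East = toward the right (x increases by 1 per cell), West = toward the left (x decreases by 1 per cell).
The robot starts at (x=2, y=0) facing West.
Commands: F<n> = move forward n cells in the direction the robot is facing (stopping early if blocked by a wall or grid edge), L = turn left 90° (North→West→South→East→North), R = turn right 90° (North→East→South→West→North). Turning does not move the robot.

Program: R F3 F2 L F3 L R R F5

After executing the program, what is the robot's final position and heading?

Answer: Final position: (x=0, y=0), facing North

Derivation:
Start: (x=2, y=0), facing West
  R: turn right, now facing North
  F3: move forward 0/3 (blocked), now at (x=2, y=0)
  F2: move forward 0/2 (blocked), now at (x=2, y=0)
  L: turn left, now facing West
  F3: move forward 2/3 (blocked), now at (x=0, y=0)
  L: turn left, now facing South
  R: turn right, now facing West
  R: turn right, now facing North
  F5: move forward 0/5 (blocked), now at (x=0, y=0)
Final: (x=0, y=0), facing North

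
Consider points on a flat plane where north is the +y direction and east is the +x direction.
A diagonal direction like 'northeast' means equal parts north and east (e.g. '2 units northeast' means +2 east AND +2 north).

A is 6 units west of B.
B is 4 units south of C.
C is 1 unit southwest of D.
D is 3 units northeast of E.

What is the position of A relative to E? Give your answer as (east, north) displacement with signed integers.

Answer: A is at (east=-4, north=-2) relative to E.

Derivation:
Place E at the origin (east=0, north=0).
  D is 3 units northeast of E: delta (east=+3, north=+3); D at (east=3, north=3).
  C is 1 unit southwest of D: delta (east=-1, north=-1); C at (east=2, north=2).
  B is 4 units south of C: delta (east=+0, north=-4); B at (east=2, north=-2).
  A is 6 units west of B: delta (east=-6, north=+0); A at (east=-4, north=-2).
Therefore A relative to E: (east=-4, north=-2).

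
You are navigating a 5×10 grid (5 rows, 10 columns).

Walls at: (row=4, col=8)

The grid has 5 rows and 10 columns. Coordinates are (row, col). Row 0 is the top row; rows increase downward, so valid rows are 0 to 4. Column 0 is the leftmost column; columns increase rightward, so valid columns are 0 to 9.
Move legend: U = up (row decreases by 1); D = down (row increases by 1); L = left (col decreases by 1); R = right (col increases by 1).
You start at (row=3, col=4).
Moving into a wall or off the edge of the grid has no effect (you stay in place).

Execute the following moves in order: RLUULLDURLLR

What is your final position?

Start: (row=3, col=4)
  R (right): (row=3, col=4) -> (row=3, col=5)
  L (left): (row=3, col=5) -> (row=3, col=4)
  U (up): (row=3, col=4) -> (row=2, col=4)
  U (up): (row=2, col=4) -> (row=1, col=4)
  L (left): (row=1, col=4) -> (row=1, col=3)
  L (left): (row=1, col=3) -> (row=1, col=2)
  D (down): (row=1, col=2) -> (row=2, col=2)
  U (up): (row=2, col=2) -> (row=1, col=2)
  R (right): (row=1, col=2) -> (row=1, col=3)
  L (left): (row=1, col=3) -> (row=1, col=2)
  L (left): (row=1, col=2) -> (row=1, col=1)
  R (right): (row=1, col=1) -> (row=1, col=2)
Final: (row=1, col=2)

Answer: Final position: (row=1, col=2)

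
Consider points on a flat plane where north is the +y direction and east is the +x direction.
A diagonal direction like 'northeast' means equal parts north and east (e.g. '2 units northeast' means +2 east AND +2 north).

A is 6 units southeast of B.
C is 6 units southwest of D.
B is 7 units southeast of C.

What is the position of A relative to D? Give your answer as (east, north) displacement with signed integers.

Place D at the origin (east=0, north=0).
  C is 6 units southwest of D: delta (east=-6, north=-6); C at (east=-6, north=-6).
  B is 7 units southeast of C: delta (east=+7, north=-7); B at (east=1, north=-13).
  A is 6 units southeast of B: delta (east=+6, north=-6); A at (east=7, north=-19).
Therefore A relative to D: (east=7, north=-19).

Answer: A is at (east=7, north=-19) relative to D.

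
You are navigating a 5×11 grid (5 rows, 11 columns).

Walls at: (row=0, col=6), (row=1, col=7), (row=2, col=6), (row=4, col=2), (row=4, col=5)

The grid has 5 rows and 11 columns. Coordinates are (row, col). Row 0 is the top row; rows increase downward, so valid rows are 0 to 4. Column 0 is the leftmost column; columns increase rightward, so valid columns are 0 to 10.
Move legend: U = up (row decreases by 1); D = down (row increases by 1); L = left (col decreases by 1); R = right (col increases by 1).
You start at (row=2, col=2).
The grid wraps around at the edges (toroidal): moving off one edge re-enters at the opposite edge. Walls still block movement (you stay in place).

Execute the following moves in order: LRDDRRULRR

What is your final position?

Answer: Final position: (row=2, col=5)

Derivation:
Start: (row=2, col=2)
  L (left): (row=2, col=2) -> (row=2, col=1)
  R (right): (row=2, col=1) -> (row=2, col=2)
  D (down): (row=2, col=2) -> (row=3, col=2)
  D (down): blocked, stay at (row=3, col=2)
  R (right): (row=3, col=2) -> (row=3, col=3)
  R (right): (row=3, col=3) -> (row=3, col=4)
  U (up): (row=3, col=4) -> (row=2, col=4)
  L (left): (row=2, col=4) -> (row=2, col=3)
  R (right): (row=2, col=3) -> (row=2, col=4)
  R (right): (row=2, col=4) -> (row=2, col=5)
Final: (row=2, col=5)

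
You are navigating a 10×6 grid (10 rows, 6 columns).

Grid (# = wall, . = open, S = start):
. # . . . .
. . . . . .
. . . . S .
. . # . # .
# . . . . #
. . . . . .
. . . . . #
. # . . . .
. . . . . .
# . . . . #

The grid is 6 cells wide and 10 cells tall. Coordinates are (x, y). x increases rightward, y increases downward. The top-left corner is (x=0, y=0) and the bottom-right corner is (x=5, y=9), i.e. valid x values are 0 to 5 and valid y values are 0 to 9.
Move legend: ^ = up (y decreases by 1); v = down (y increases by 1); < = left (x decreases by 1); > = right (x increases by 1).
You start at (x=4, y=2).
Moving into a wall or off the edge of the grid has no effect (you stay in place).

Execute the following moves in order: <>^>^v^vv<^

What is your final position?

Start: (x=4, y=2)
  < (left): (x=4, y=2) -> (x=3, y=2)
  > (right): (x=3, y=2) -> (x=4, y=2)
  ^ (up): (x=4, y=2) -> (x=4, y=1)
  > (right): (x=4, y=1) -> (x=5, y=1)
  ^ (up): (x=5, y=1) -> (x=5, y=0)
  v (down): (x=5, y=0) -> (x=5, y=1)
  ^ (up): (x=5, y=1) -> (x=5, y=0)
  v (down): (x=5, y=0) -> (x=5, y=1)
  v (down): (x=5, y=1) -> (x=5, y=2)
  < (left): (x=5, y=2) -> (x=4, y=2)
  ^ (up): (x=4, y=2) -> (x=4, y=1)
Final: (x=4, y=1)

Answer: Final position: (x=4, y=1)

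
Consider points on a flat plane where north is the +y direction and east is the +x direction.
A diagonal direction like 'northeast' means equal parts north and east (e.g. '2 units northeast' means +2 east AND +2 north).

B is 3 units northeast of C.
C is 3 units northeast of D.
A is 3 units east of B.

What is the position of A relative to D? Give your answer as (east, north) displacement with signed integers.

Place D at the origin (east=0, north=0).
  C is 3 units northeast of D: delta (east=+3, north=+3); C at (east=3, north=3).
  B is 3 units northeast of C: delta (east=+3, north=+3); B at (east=6, north=6).
  A is 3 units east of B: delta (east=+3, north=+0); A at (east=9, north=6).
Therefore A relative to D: (east=9, north=6).

Answer: A is at (east=9, north=6) relative to D.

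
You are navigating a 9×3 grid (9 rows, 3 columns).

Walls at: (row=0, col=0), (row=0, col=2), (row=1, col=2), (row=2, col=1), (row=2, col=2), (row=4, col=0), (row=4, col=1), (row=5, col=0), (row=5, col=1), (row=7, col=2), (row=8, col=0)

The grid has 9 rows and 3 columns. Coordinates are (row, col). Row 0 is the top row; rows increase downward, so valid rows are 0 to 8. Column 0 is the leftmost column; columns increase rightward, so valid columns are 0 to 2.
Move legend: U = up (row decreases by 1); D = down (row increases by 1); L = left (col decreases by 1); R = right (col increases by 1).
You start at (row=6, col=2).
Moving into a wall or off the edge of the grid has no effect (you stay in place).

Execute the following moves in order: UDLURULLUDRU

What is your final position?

Answer: Final position: (row=4, col=2)

Derivation:
Start: (row=6, col=2)
  U (up): (row=6, col=2) -> (row=5, col=2)
  D (down): (row=5, col=2) -> (row=6, col=2)
  L (left): (row=6, col=2) -> (row=6, col=1)
  U (up): blocked, stay at (row=6, col=1)
  R (right): (row=6, col=1) -> (row=6, col=2)
  U (up): (row=6, col=2) -> (row=5, col=2)
  L (left): blocked, stay at (row=5, col=2)
  L (left): blocked, stay at (row=5, col=2)
  U (up): (row=5, col=2) -> (row=4, col=2)
  D (down): (row=4, col=2) -> (row=5, col=2)
  R (right): blocked, stay at (row=5, col=2)
  U (up): (row=5, col=2) -> (row=4, col=2)
Final: (row=4, col=2)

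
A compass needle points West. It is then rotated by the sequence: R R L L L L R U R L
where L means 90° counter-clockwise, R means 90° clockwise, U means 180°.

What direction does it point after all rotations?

Start: West
  R (right (90° clockwise)) -> North
  R (right (90° clockwise)) -> East
  L (left (90° counter-clockwise)) -> North
  L (left (90° counter-clockwise)) -> West
  L (left (90° counter-clockwise)) -> South
  L (left (90° counter-clockwise)) -> East
  R (right (90° clockwise)) -> South
  U (U-turn (180°)) -> North
  R (right (90° clockwise)) -> East
  L (left (90° counter-clockwise)) -> North
Final: North

Answer: Final heading: North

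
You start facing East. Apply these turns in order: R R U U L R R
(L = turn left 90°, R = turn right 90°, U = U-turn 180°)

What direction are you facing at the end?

Start: East
  R (right (90° clockwise)) -> South
  R (right (90° clockwise)) -> West
  U (U-turn (180°)) -> East
  U (U-turn (180°)) -> West
  L (left (90° counter-clockwise)) -> South
  R (right (90° clockwise)) -> West
  R (right (90° clockwise)) -> North
Final: North

Answer: Final heading: North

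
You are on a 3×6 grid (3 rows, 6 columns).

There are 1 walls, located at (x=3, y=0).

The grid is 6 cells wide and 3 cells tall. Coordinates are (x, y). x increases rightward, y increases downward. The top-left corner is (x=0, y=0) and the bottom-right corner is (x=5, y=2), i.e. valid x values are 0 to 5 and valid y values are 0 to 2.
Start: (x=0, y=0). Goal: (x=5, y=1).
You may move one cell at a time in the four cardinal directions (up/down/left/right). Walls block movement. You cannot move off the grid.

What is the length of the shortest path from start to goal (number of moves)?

BFS from (x=0, y=0) until reaching (x=5, y=1):
  Distance 0: (x=0, y=0)
  Distance 1: (x=1, y=0), (x=0, y=1)
  Distance 2: (x=2, y=0), (x=1, y=1), (x=0, y=2)
  Distance 3: (x=2, y=1), (x=1, y=2)
  Distance 4: (x=3, y=1), (x=2, y=2)
  Distance 5: (x=4, y=1), (x=3, y=2)
  Distance 6: (x=4, y=0), (x=5, y=1), (x=4, y=2)  <- goal reached here
One shortest path (6 moves): (x=0, y=0) -> (x=1, y=0) -> (x=2, y=0) -> (x=2, y=1) -> (x=3, y=1) -> (x=4, y=1) -> (x=5, y=1)

Answer: Shortest path length: 6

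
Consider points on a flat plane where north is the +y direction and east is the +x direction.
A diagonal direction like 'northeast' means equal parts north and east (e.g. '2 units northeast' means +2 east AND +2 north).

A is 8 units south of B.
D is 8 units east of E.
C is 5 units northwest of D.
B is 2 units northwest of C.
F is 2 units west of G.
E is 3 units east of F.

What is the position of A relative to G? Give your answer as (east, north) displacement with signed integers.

Answer: A is at (east=2, north=-1) relative to G.

Derivation:
Place G at the origin (east=0, north=0).
  F is 2 units west of G: delta (east=-2, north=+0); F at (east=-2, north=0).
  E is 3 units east of F: delta (east=+3, north=+0); E at (east=1, north=0).
  D is 8 units east of E: delta (east=+8, north=+0); D at (east=9, north=0).
  C is 5 units northwest of D: delta (east=-5, north=+5); C at (east=4, north=5).
  B is 2 units northwest of C: delta (east=-2, north=+2); B at (east=2, north=7).
  A is 8 units south of B: delta (east=+0, north=-8); A at (east=2, north=-1).
Therefore A relative to G: (east=2, north=-1).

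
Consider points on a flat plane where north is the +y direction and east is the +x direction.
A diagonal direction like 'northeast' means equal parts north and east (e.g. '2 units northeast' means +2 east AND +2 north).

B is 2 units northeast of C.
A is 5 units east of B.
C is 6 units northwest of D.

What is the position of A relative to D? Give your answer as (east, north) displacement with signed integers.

Place D at the origin (east=0, north=0).
  C is 6 units northwest of D: delta (east=-6, north=+6); C at (east=-6, north=6).
  B is 2 units northeast of C: delta (east=+2, north=+2); B at (east=-4, north=8).
  A is 5 units east of B: delta (east=+5, north=+0); A at (east=1, north=8).
Therefore A relative to D: (east=1, north=8).

Answer: A is at (east=1, north=8) relative to D.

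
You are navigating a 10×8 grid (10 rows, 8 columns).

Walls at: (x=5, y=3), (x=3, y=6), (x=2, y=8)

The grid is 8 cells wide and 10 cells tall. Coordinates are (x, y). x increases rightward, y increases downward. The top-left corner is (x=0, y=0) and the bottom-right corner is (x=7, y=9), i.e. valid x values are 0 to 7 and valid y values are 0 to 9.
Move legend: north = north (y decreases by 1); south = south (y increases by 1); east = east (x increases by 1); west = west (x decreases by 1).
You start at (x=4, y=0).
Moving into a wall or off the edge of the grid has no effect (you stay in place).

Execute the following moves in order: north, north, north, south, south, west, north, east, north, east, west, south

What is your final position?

Start: (x=4, y=0)
  [×3]north (north): blocked, stay at (x=4, y=0)
  south (south): (x=4, y=0) -> (x=4, y=1)
  south (south): (x=4, y=1) -> (x=4, y=2)
  west (west): (x=4, y=2) -> (x=3, y=2)
  north (north): (x=3, y=2) -> (x=3, y=1)
  east (east): (x=3, y=1) -> (x=4, y=1)
  north (north): (x=4, y=1) -> (x=4, y=0)
  east (east): (x=4, y=0) -> (x=5, y=0)
  west (west): (x=5, y=0) -> (x=4, y=0)
  south (south): (x=4, y=0) -> (x=4, y=1)
Final: (x=4, y=1)

Answer: Final position: (x=4, y=1)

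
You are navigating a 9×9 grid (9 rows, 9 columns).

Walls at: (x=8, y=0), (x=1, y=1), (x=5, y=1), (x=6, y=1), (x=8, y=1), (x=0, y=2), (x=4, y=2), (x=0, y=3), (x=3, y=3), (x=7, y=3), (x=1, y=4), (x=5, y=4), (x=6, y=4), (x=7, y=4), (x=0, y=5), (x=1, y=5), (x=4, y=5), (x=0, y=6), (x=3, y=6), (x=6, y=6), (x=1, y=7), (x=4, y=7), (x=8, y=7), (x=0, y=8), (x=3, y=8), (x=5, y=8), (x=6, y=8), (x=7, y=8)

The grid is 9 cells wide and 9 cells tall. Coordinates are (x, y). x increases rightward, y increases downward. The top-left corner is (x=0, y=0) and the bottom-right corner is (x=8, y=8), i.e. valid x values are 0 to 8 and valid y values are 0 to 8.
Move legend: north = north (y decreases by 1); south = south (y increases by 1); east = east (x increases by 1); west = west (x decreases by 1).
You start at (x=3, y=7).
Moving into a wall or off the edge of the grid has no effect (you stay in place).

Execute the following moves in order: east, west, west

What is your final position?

Answer: Final position: (x=2, y=7)

Derivation:
Start: (x=3, y=7)
  east (east): blocked, stay at (x=3, y=7)
  west (west): (x=3, y=7) -> (x=2, y=7)
  west (west): blocked, stay at (x=2, y=7)
Final: (x=2, y=7)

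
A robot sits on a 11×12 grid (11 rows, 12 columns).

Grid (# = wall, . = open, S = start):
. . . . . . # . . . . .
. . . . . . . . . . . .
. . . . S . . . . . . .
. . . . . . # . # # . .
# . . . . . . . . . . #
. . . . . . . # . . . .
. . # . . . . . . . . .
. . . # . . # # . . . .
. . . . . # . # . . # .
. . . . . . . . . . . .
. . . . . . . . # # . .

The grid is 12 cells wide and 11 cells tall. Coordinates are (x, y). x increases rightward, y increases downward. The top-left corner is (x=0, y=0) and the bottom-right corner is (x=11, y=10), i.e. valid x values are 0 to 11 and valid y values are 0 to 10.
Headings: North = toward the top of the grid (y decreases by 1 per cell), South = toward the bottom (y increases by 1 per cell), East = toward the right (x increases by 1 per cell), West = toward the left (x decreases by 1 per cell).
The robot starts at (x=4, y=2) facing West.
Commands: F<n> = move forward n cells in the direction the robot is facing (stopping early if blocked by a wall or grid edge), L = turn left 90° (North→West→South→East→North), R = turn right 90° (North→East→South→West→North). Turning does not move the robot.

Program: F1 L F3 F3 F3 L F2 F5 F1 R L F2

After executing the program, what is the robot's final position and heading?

Start: (x=4, y=2), facing West
  F1: move forward 1, now at (x=3, y=2)
  L: turn left, now facing South
  F3: move forward 3, now at (x=3, y=5)
  F3: move forward 1/3 (blocked), now at (x=3, y=6)
  F3: move forward 0/3 (blocked), now at (x=3, y=6)
  L: turn left, now facing East
  F2: move forward 2, now at (x=5, y=6)
  F5: move forward 5, now at (x=10, y=6)
  F1: move forward 1, now at (x=11, y=6)
  R: turn right, now facing South
  L: turn left, now facing East
  F2: move forward 0/2 (blocked), now at (x=11, y=6)
Final: (x=11, y=6), facing East

Answer: Final position: (x=11, y=6), facing East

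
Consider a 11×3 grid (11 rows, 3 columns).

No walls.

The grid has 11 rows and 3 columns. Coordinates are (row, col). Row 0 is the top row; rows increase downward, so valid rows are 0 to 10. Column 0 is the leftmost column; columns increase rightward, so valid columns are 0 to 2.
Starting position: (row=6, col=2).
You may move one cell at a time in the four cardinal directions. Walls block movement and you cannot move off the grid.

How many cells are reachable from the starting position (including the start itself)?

Answer: Reachable cells: 33

Derivation:
BFS flood-fill from (row=6, col=2):
  Distance 0: (row=6, col=2)
  Distance 1: (row=5, col=2), (row=6, col=1), (row=7, col=2)
  Distance 2: (row=4, col=2), (row=5, col=1), (row=6, col=0), (row=7, col=1), (row=8, col=2)
  Distance 3: (row=3, col=2), (row=4, col=1), (row=5, col=0), (row=7, col=0), (row=8, col=1), (row=9, col=2)
  Distance 4: (row=2, col=2), (row=3, col=1), (row=4, col=0), (row=8, col=0), (row=9, col=1), (row=10, col=2)
  Distance 5: (row=1, col=2), (row=2, col=1), (row=3, col=0), (row=9, col=0), (row=10, col=1)
  Distance 6: (row=0, col=2), (row=1, col=1), (row=2, col=0), (row=10, col=0)
  Distance 7: (row=0, col=1), (row=1, col=0)
  Distance 8: (row=0, col=0)
Total reachable: 33 (grid has 33 open cells total)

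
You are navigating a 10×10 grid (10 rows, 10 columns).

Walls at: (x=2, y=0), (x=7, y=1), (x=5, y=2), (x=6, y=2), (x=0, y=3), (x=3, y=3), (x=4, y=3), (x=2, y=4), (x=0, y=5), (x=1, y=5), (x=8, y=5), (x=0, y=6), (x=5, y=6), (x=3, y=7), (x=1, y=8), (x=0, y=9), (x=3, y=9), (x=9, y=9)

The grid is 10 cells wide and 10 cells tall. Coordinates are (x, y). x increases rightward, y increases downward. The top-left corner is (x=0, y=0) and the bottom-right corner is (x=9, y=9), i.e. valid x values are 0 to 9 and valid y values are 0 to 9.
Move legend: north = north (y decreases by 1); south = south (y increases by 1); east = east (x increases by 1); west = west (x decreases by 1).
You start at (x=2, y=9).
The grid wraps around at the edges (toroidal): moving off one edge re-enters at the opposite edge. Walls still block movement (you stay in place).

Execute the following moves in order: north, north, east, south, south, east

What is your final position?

Start: (x=2, y=9)
  north (north): (x=2, y=9) -> (x=2, y=8)
  north (north): (x=2, y=8) -> (x=2, y=7)
  east (east): blocked, stay at (x=2, y=7)
  south (south): (x=2, y=7) -> (x=2, y=8)
  south (south): (x=2, y=8) -> (x=2, y=9)
  east (east): blocked, stay at (x=2, y=9)
Final: (x=2, y=9)

Answer: Final position: (x=2, y=9)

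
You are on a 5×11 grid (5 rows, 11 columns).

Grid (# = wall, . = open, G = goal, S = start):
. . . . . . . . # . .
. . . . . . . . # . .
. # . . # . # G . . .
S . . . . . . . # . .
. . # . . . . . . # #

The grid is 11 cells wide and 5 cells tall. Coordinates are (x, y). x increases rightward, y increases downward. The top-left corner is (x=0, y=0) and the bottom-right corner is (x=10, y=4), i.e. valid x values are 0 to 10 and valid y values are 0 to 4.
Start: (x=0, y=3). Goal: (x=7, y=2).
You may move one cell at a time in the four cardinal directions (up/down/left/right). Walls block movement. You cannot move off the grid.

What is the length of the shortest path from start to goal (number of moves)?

Answer: Shortest path length: 8

Derivation:
BFS from (x=0, y=3) until reaching (x=7, y=2):
  Distance 0: (x=0, y=3)
  Distance 1: (x=0, y=2), (x=1, y=3), (x=0, y=4)
  Distance 2: (x=0, y=1), (x=2, y=3), (x=1, y=4)
  Distance 3: (x=0, y=0), (x=1, y=1), (x=2, y=2), (x=3, y=3)
  Distance 4: (x=1, y=0), (x=2, y=1), (x=3, y=2), (x=4, y=3), (x=3, y=4)
  Distance 5: (x=2, y=0), (x=3, y=1), (x=5, y=3), (x=4, y=4)
  Distance 6: (x=3, y=0), (x=4, y=1), (x=5, y=2), (x=6, y=3), (x=5, y=4)
  Distance 7: (x=4, y=0), (x=5, y=1), (x=7, y=3), (x=6, y=4)
  Distance 8: (x=5, y=0), (x=6, y=1), (x=7, y=2), (x=7, y=4)  <- goal reached here
One shortest path (8 moves): (x=0, y=3) -> (x=1, y=3) -> (x=2, y=3) -> (x=3, y=3) -> (x=4, y=3) -> (x=5, y=3) -> (x=6, y=3) -> (x=7, y=3) -> (x=7, y=2)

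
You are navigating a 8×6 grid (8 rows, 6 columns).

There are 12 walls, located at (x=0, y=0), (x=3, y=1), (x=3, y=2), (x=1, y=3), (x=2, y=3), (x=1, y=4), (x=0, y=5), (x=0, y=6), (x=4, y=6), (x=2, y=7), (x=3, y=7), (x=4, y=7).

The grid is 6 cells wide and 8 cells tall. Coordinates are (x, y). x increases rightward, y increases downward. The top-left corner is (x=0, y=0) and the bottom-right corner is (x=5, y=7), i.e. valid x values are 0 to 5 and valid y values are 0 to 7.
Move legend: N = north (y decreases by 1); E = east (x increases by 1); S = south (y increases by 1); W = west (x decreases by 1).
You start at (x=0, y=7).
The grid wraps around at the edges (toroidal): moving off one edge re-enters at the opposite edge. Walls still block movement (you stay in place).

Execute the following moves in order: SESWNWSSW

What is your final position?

Answer: Final position: (x=5, y=7)

Derivation:
Start: (x=0, y=7)
  S (south): blocked, stay at (x=0, y=7)
  E (east): (x=0, y=7) -> (x=1, y=7)
  S (south): (x=1, y=7) -> (x=1, y=0)
  W (west): blocked, stay at (x=1, y=0)
  N (north): (x=1, y=0) -> (x=1, y=7)
  W (west): (x=1, y=7) -> (x=0, y=7)
  S (south): blocked, stay at (x=0, y=7)
  S (south): blocked, stay at (x=0, y=7)
  W (west): (x=0, y=7) -> (x=5, y=7)
Final: (x=5, y=7)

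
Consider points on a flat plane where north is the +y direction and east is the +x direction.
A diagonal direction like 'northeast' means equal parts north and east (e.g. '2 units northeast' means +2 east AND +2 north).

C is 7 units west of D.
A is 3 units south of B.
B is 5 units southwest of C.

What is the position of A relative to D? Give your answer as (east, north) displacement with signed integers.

Place D at the origin (east=0, north=0).
  C is 7 units west of D: delta (east=-7, north=+0); C at (east=-7, north=0).
  B is 5 units southwest of C: delta (east=-5, north=-5); B at (east=-12, north=-5).
  A is 3 units south of B: delta (east=+0, north=-3); A at (east=-12, north=-8).
Therefore A relative to D: (east=-12, north=-8).

Answer: A is at (east=-12, north=-8) relative to D.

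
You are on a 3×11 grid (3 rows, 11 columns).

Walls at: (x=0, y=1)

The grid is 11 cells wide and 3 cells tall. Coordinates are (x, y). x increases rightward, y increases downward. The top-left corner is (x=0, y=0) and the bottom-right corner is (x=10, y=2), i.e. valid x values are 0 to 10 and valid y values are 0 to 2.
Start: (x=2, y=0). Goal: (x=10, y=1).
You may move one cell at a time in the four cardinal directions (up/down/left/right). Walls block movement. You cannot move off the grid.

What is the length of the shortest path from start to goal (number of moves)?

BFS from (x=2, y=0) until reaching (x=10, y=1):
  Distance 0: (x=2, y=0)
  Distance 1: (x=1, y=0), (x=3, y=0), (x=2, y=1)
  Distance 2: (x=0, y=0), (x=4, y=0), (x=1, y=1), (x=3, y=1), (x=2, y=2)
  Distance 3: (x=5, y=0), (x=4, y=1), (x=1, y=2), (x=3, y=2)
  Distance 4: (x=6, y=0), (x=5, y=1), (x=0, y=2), (x=4, y=2)
  Distance 5: (x=7, y=0), (x=6, y=1), (x=5, y=2)
  Distance 6: (x=8, y=0), (x=7, y=1), (x=6, y=2)
  Distance 7: (x=9, y=0), (x=8, y=1), (x=7, y=2)
  Distance 8: (x=10, y=0), (x=9, y=1), (x=8, y=2)
  Distance 9: (x=10, y=1), (x=9, y=2)  <- goal reached here
One shortest path (9 moves): (x=2, y=0) -> (x=3, y=0) -> (x=4, y=0) -> (x=5, y=0) -> (x=6, y=0) -> (x=7, y=0) -> (x=8, y=0) -> (x=9, y=0) -> (x=10, y=0) -> (x=10, y=1)

Answer: Shortest path length: 9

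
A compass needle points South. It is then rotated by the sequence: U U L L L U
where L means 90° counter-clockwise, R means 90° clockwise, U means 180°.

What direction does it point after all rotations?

Answer: Final heading: East

Derivation:
Start: South
  U (U-turn (180°)) -> North
  U (U-turn (180°)) -> South
  L (left (90° counter-clockwise)) -> East
  L (left (90° counter-clockwise)) -> North
  L (left (90° counter-clockwise)) -> West
  U (U-turn (180°)) -> East
Final: East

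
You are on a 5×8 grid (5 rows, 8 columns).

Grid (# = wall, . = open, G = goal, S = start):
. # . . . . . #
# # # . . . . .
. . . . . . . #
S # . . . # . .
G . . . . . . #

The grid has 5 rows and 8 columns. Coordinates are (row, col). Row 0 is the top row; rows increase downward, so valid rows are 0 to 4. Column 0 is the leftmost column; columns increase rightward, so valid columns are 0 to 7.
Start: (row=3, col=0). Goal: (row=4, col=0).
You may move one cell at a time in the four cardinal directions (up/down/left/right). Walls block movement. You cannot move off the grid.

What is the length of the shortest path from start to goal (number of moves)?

Answer: Shortest path length: 1

Derivation:
BFS from (row=3, col=0) until reaching (row=4, col=0):
  Distance 0: (row=3, col=0)
  Distance 1: (row=2, col=0), (row=4, col=0)  <- goal reached here
One shortest path (1 moves): (row=3, col=0) -> (row=4, col=0)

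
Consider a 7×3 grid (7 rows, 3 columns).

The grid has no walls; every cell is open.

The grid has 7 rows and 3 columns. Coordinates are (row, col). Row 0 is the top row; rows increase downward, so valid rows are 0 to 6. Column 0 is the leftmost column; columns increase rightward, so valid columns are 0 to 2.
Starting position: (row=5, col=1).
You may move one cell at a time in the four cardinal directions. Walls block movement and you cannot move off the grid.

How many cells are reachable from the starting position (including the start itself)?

BFS flood-fill from (row=5, col=1):
  Distance 0: (row=5, col=1)
  Distance 1: (row=4, col=1), (row=5, col=0), (row=5, col=2), (row=6, col=1)
  Distance 2: (row=3, col=1), (row=4, col=0), (row=4, col=2), (row=6, col=0), (row=6, col=2)
  Distance 3: (row=2, col=1), (row=3, col=0), (row=3, col=2)
  Distance 4: (row=1, col=1), (row=2, col=0), (row=2, col=2)
  Distance 5: (row=0, col=1), (row=1, col=0), (row=1, col=2)
  Distance 6: (row=0, col=0), (row=0, col=2)
Total reachable: 21 (grid has 21 open cells total)

Answer: Reachable cells: 21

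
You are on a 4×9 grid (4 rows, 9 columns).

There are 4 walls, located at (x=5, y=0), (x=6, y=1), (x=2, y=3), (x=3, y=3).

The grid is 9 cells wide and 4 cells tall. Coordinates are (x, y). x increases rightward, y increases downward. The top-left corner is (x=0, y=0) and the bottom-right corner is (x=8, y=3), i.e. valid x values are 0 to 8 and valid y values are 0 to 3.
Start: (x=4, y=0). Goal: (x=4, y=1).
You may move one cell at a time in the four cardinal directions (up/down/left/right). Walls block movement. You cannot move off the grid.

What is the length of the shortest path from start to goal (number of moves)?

BFS from (x=4, y=0) until reaching (x=4, y=1):
  Distance 0: (x=4, y=0)
  Distance 1: (x=3, y=0), (x=4, y=1)  <- goal reached here
One shortest path (1 moves): (x=4, y=0) -> (x=4, y=1)

Answer: Shortest path length: 1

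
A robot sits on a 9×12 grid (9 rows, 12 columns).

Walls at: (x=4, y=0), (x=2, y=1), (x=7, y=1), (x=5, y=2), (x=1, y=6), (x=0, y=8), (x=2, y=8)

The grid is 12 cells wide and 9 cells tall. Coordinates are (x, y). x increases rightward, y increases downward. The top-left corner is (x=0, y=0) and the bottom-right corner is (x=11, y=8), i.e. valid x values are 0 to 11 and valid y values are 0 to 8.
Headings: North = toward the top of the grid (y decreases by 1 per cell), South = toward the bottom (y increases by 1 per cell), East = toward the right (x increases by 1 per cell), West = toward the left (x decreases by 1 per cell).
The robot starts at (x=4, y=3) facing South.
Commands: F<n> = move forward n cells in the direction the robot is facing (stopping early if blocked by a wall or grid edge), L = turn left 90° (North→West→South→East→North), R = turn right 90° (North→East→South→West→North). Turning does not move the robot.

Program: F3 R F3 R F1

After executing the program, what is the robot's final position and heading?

Answer: Final position: (x=2, y=5), facing North

Derivation:
Start: (x=4, y=3), facing South
  F3: move forward 3, now at (x=4, y=6)
  R: turn right, now facing West
  F3: move forward 2/3 (blocked), now at (x=2, y=6)
  R: turn right, now facing North
  F1: move forward 1, now at (x=2, y=5)
Final: (x=2, y=5), facing North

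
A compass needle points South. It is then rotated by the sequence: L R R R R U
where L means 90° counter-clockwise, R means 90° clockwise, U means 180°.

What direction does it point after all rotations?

Answer: Final heading: West

Derivation:
Start: South
  L (left (90° counter-clockwise)) -> East
  R (right (90° clockwise)) -> South
  R (right (90° clockwise)) -> West
  R (right (90° clockwise)) -> North
  R (right (90° clockwise)) -> East
  U (U-turn (180°)) -> West
Final: West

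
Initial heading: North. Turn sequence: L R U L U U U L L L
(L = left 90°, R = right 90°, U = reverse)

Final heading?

Start: North
  L (left (90° counter-clockwise)) -> West
  R (right (90° clockwise)) -> North
  U (U-turn (180°)) -> South
  L (left (90° counter-clockwise)) -> East
  U (U-turn (180°)) -> West
  U (U-turn (180°)) -> East
  U (U-turn (180°)) -> West
  L (left (90° counter-clockwise)) -> South
  L (left (90° counter-clockwise)) -> East
  L (left (90° counter-clockwise)) -> North
Final: North

Answer: Final heading: North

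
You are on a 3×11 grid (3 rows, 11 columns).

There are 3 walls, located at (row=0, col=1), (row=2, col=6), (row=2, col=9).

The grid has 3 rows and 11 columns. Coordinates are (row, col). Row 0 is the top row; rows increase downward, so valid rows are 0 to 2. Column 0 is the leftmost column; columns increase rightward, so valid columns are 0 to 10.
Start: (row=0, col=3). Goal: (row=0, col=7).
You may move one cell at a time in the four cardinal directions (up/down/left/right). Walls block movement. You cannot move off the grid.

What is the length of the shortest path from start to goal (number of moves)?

Answer: Shortest path length: 4

Derivation:
BFS from (row=0, col=3) until reaching (row=0, col=7):
  Distance 0: (row=0, col=3)
  Distance 1: (row=0, col=2), (row=0, col=4), (row=1, col=3)
  Distance 2: (row=0, col=5), (row=1, col=2), (row=1, col=4), (row=2, col=3)
  Distance 3: (row=0, col=6), (row=1, col=1), (row=1, col=5), (row=2, col=2), (row=2, col=4)
  Distance 4: (row=0, col=7), (row=1, col=0), (row=1, col=6), (row=2, col=1), (row=2, col=5)  <- goal reached here
One shortest path (4 moves): (row=0, col=3) -> (row=0, col=4) -> (row=0, col=5) -> (row=0, col=6) -> (row=0, col=7)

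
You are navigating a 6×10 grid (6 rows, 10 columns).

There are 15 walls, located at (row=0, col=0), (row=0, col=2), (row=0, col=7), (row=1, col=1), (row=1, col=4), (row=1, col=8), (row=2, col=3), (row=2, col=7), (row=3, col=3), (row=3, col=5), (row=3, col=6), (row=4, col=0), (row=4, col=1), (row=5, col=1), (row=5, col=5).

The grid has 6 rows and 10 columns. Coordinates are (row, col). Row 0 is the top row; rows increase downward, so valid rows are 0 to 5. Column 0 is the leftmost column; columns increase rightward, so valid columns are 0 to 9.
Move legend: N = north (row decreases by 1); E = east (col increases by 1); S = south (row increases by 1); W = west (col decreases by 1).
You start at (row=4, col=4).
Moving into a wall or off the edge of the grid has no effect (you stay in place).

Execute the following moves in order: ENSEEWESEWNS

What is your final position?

Answer: Final position: (row=5, col=7)

Derivation:
Start: (row=4, col=4)
  E (east): (row=4, col=4) -> (row=4, col=5)
  N (north): blocked, stay at (row=4, col=5)
  S (south): blocked, stay at (row=4, col=5)
  E (east): (row=4, col=5) -> (row=4, col=6)
  E (east): (row=4, col=6) -> (row=4, col=7)
  W (west): (row=4, col=7) -> (row=4, col=6)
  E (east): (row=4, col=6) -> (row=4, col=7)
  S (south): (row=4, col=7) -> (row=5, col=7)
  E (east): (row=5, col=7) -> (row=5, col=8)
  W (west): (row=5, col=8) -> (row=5, col=7)
  N (north): (row=5, col=7) -> (row=4, col=7)
  S (south): (row=4, col=7) -> (row=5, col=7)
Final: (row=5, col=7)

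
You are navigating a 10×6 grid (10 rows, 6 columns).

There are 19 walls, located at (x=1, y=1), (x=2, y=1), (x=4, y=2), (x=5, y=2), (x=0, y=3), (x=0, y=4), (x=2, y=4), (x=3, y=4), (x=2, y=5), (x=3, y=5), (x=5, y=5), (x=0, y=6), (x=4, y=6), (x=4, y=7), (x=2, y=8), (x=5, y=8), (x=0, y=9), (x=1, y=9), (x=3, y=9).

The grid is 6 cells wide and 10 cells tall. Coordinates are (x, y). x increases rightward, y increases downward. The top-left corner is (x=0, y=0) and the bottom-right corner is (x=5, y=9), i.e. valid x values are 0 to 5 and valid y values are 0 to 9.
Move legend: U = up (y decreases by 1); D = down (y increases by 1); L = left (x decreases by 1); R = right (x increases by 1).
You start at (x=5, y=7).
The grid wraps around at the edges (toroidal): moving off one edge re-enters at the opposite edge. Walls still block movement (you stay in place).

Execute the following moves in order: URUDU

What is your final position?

Start: (x=5, y=7)
  U (up): (x=5, y=7) -> (x=5, y=6)
  R (right): blocked, stay at (x=5, y=6)
  U (up): blocked, stay at (x=5, y=6)
  D (down): (x=5, y=6) -> (x=5, y=7)
  U (up): (x=5, y=7) -> (x=5, y=6)
Final: (x=5, y=6)

Answer: Final position: (x=5, y=6)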